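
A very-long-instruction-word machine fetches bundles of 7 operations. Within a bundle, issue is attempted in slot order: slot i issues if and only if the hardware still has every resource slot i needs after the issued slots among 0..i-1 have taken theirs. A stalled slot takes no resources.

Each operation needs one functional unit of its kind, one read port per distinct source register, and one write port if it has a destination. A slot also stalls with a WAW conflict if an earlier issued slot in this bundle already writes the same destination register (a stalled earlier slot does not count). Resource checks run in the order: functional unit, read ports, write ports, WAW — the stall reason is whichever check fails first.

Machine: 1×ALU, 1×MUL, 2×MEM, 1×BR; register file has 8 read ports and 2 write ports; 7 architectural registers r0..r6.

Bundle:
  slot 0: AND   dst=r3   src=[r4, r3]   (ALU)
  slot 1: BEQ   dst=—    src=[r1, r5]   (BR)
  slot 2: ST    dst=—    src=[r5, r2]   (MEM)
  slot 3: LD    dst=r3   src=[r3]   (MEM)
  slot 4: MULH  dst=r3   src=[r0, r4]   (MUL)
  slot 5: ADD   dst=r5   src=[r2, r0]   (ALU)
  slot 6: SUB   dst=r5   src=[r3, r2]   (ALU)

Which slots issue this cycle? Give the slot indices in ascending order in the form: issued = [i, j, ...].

[0] ALU needs rd=2 wr=1: ok; after: ALU=0 MUL=1 MEM=2 BR=1, R=6, W=1
[1] BR needs rd=2 wr=0: ok; after: ALU=0 MUL=1 MEM=2 BR=0, R=4, W=1
[2] MEM needs rd=2 wr=0: ok; after: ALU=0 MUL=1 MEM=1 BR=0, R=2, W=1
[3] MEM needs rd=1 wr=1: WAW; after: ALU=0 MUL=1 MEM=1 BR=0, R=2, W=1
[4] MUL needs rd=2 wr=1: WAW; after: ALU=0 MUL=1 MEM=1 BR=0, R=2, W=1
[5] ALU needs rd=2 wr=1: FU; after: ALU=0 MUL=1 MEM=1 BR=0, R=2, W=1
[6] ALU needs rd=2 wr=1: FU; after: ALU=0 MUL=1 MEM=1 BR=0, R=2, W=1

issued = [0, 1, 2]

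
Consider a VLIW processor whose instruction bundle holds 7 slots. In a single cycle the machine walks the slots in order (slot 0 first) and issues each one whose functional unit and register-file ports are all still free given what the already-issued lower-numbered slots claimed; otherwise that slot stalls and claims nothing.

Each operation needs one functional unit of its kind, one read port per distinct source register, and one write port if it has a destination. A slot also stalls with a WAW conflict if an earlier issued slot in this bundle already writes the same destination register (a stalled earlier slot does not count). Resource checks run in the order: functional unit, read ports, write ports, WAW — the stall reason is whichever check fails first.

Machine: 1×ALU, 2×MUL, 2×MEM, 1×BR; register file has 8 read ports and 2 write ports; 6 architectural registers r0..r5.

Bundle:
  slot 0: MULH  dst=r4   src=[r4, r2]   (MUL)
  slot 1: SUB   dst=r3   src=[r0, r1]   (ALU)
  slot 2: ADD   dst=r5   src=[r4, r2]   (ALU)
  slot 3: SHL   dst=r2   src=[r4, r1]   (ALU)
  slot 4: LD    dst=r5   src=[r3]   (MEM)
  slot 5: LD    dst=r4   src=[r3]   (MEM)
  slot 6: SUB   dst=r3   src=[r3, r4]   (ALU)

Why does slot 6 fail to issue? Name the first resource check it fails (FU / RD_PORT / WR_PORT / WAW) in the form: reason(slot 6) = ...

reason(slot 6) = FU

slot 0 (MUL): ISSUE — free A1,Mu1,Ld2,B1 rp6 wp1
slot 1 (ALU): ISSUE — free A0,Mu1,Ld2,B1 rp4 wp0
slot 2 (ALU): stall FU — free A0,Mu1,Ld2,B1 rp4 wp0
slot 3 (ALU): stall FU — free A0,Mu1,Ld2,B1 rp4 wp0
slot 4 (MEM): stall WR_PORT — free A0,Mu1,Ld2,B1 rp4 wp0
slot 5 (MEM): stall WR_PORT — free A0,Mu1,Ld2,B1 rp4 wp0
slot 6 (ALU): stall FU — free A0,Mu1,Ld2,B1 rp4 wp0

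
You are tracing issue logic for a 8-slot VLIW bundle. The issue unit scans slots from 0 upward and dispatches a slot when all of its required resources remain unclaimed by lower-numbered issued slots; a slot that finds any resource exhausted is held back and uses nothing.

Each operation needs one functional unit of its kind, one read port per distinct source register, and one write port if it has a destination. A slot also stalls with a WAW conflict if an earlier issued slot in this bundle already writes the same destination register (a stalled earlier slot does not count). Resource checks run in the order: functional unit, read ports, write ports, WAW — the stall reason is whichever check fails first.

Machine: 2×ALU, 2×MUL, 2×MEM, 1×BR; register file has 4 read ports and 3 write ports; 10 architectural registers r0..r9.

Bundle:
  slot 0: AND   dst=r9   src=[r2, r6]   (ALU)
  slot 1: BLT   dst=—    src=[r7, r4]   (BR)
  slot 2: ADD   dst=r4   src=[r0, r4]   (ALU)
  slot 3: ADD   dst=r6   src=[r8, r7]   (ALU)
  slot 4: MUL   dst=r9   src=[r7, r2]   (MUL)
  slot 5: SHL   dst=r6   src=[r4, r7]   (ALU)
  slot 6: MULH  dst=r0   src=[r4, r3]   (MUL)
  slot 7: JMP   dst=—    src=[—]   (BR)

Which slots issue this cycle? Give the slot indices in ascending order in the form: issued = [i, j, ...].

issued = [0, 1]

(0) want 1×ALU +2rd +1wr — yes → AL1|MU2|ME2|BR1|rd2|wr2
(1) want 1×BR +2rd +0wr — yes → AL1|MU2|ME2|BR0|rd0|wr2
(2) want 1×ALU +2rd +1wr — RD_PORT → AL1|MU2|ME2|BR0|rd0|wr2
(3) want 1×ALU +2rd +1wr — RD_PORT → AL1|MU2|ME2|BR0|rd0|wr2
(4) want 1×MUL +2rd +1wr — RD_PORT → AL1|MU2|ME2|BR0|rd0|wr2
(5) want 1×ALU +2rd +1wr — RD_PORT → AL1|MU2|ME2|BR0|rd0|wr2
(6) want 1×MUL +2rd +1wr — RD_PORT → AL1|MU2|ME2|BR0|rd0|wr2
(7) want 1×BR +0rd +0wr — FU → AL1|MU2|ME2|BR0|rd0|wr2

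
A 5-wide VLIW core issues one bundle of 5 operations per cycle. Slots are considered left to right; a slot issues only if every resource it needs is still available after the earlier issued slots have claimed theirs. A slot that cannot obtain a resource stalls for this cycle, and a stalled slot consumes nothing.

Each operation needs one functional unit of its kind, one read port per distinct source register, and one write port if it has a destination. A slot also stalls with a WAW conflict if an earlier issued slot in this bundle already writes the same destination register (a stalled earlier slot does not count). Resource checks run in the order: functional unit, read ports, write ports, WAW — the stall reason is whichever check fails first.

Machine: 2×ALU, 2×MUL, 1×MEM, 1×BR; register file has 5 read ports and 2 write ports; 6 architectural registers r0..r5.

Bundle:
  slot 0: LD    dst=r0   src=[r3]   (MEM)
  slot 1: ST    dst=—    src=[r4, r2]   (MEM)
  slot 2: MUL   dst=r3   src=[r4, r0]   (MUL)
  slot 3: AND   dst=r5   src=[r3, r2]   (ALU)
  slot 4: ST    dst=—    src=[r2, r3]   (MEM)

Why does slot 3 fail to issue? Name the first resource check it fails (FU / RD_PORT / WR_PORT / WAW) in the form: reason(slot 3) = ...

reason(slot 3) = WR_PORT

slot 0 (MEM): ISSUE — free A2,Mu2,Ld0,B1 rp4 wp1
slot 1 (MEM): stall FU — free A2,Mu2,Ld0,B1 rp4 wp1
slot 2 (MUL): ISSUE — free A2,Mu1,Ld0,B1 rp2 wp0
slot 3 (ALU): stall WR_PORT — free A2,Mu1,Ld0,B1 rp2 wp0
slot 4 (MEM): stall FU — free A2,Mu1,Ld0,B1 rp2 wp0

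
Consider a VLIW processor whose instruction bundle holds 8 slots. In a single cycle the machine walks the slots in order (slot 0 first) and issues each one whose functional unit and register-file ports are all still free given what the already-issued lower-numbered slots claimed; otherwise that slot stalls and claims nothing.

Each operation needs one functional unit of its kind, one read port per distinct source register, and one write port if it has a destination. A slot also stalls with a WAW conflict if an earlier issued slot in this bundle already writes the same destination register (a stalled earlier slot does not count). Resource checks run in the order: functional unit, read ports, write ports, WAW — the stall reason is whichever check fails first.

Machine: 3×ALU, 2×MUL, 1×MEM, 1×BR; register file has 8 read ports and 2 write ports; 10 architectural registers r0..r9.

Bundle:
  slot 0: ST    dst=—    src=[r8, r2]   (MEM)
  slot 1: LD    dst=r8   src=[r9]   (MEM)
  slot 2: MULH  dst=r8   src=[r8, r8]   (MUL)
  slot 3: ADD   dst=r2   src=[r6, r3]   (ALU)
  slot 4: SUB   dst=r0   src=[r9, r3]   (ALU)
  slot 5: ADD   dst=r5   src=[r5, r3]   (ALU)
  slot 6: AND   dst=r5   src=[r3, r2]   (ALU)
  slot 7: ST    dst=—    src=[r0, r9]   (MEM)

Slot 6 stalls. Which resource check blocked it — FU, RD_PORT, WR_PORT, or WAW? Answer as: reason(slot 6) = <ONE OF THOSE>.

reason(slot 6) = WR_PORT

(0) want 1×MEM +2rd +0wr — yes → AL3|MU2|ME0|BR1|rd6|wr2
(1) want 1×MEM +1rd +1wr — FU → AL3|MU2|ME0|BR1|rd6|wr2
(2) want 1×MUL +1rd +1wr — yes → AL3|MU1|ME0|BR1|rd5|wr1
(3) want 1×ALU +2rd +1wr — yes → AL2|MU1|ME0|BR1|rd3|wr0
(4) want 1×ALU +2rd +1wr — WR_PORT → AL2|MU1|ME0|BR1|rd3|wr0
(5) want 1×ALU +2rd +1wr — WR_PORT → AL2|MU1|ME0|BR1|rd3|wr0
(6) want 1×ALU +2rd +1wr — WR_PORT → AL2|MU1|ME0|BR1|rd3|wr0
(7) want 1×MEM +2rd +0wr — FU → AL2|MU1|ME0|BR1|rd3|wr0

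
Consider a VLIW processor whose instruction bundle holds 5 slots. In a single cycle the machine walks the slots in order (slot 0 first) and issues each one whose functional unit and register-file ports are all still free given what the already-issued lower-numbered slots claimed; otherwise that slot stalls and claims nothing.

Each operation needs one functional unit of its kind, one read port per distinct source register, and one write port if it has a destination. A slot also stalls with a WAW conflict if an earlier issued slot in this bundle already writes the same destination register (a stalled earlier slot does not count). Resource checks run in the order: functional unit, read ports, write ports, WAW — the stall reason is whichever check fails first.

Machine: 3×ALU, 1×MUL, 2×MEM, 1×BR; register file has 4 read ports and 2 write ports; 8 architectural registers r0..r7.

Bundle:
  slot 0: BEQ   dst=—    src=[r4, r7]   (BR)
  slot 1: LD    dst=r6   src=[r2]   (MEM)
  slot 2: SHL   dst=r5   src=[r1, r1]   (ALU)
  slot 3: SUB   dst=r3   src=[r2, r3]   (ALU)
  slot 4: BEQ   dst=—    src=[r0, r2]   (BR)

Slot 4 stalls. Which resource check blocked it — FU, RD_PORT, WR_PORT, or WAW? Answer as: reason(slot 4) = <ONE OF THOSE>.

(0) want 1×BR +2rd +0wr — yes → AL3|MU1|ME2|BR0|rd2|wr2
(1) want 1×MEM +1rd +1wr — yes → AL3|MU1|ME1|BR0|rd1|wr1
(2) want 1×ALU +1rd +1wr — yes → AL2|MU1|ME1|BR0|rd0|wr0
(3) want 1×ALU +2rd +1wr — RD_PORT → AL2|MU1|ME1|BR0|rd0|wr0
(4) want 1×BR +2rd +0wr — FU → AL2|MU1|ME1|BR0|rd0|wr0

reason(slot 4) = FU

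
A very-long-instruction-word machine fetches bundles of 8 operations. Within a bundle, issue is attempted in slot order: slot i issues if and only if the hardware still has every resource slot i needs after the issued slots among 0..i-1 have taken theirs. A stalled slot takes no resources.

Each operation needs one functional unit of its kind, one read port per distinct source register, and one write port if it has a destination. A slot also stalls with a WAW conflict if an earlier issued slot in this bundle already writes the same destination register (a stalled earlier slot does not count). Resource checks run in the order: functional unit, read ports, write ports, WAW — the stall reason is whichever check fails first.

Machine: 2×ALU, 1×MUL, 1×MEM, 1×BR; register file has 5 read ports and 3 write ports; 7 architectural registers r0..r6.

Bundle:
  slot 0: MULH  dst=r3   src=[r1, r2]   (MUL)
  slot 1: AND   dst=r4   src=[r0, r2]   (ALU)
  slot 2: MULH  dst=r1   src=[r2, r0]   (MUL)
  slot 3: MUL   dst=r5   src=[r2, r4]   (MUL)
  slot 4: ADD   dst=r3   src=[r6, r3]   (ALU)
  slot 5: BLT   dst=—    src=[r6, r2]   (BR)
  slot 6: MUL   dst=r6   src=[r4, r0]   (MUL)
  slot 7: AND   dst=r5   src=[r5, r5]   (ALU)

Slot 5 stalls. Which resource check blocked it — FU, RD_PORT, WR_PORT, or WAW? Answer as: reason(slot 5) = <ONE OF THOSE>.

#0 MUL src=r1,r2 dispatched  <A:2 Mu:0 Ld:1 B:1 rd:3 wr:2>
#1 ALU src=r0,r2 dispatched  <A:1 Mu:0 Ld:1 B:1 rd:1 wr:1>
#2 MUL src=r2,r0 held:FU  <A:1 Mu:0 Ld:1 B:1 rd:1 wr:1>
#3 MUL src=r2,r4 held:FU  <A:1 Mu:0 Ld:1 B:1 rd:1 wr:1>
#4 ALU src=r6,r3 held:RD_PORT  <A:1 Mu:0 Ld:1 B:1 rd:1 wr:1>
#5 BR src=r6,r2 held:RD_PORT  <A:1 Mu:0 Ld:1 B:1 rd:1 wr:1>
#6 MUL src=r4,r0 held:FU  <A:1 Mu:0 Ld:1 B:1 rd:1 wr:1>
#7 ALU src=r5,r5 dispatched  <A:0 Mu:0 Ld:1 B:1 rd:0 wr:0>

reason(slot 5) = RD_PORT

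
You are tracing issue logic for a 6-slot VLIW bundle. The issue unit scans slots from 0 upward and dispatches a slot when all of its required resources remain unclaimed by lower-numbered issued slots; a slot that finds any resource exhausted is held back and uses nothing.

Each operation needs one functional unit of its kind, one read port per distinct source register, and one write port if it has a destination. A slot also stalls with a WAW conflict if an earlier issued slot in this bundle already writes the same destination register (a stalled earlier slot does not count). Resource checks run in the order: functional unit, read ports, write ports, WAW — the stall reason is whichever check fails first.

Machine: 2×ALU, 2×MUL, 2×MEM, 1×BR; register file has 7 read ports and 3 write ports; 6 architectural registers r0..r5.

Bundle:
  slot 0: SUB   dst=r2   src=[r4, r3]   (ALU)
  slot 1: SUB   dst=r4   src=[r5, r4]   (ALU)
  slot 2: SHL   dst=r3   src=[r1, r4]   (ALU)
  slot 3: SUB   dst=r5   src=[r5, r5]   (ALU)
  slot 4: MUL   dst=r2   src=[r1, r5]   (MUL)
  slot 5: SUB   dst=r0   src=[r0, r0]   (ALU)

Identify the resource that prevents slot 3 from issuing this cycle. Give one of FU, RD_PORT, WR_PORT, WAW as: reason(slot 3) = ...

reason(slot 3) = FU

(0) want 1×ALU +2rd +1wr — yes → AL1|MU2|ME2|BR1|rd5|wr2
(1) want 1×ALU +2rd +1wr — yes → AL0|MU2|ME2|BR1|rd3|wr1
(2) want 1×ALU +2rd +1wr — FU → AL0|MU2|ME2|BR1|rd3|wr1
(3) want 1×ALU +1rd +1wr — FU → AL0|MU2|ME2|BR1|rd3|wr1
(4) want 1×MUL +2rd +1wr — WAW → AL0|MU2|ME2|BR1|rd3|wr1
(5) want 1×ALU +1rd +1wr — FU → AL0|MU2|ME2|BR1|rd3|wr1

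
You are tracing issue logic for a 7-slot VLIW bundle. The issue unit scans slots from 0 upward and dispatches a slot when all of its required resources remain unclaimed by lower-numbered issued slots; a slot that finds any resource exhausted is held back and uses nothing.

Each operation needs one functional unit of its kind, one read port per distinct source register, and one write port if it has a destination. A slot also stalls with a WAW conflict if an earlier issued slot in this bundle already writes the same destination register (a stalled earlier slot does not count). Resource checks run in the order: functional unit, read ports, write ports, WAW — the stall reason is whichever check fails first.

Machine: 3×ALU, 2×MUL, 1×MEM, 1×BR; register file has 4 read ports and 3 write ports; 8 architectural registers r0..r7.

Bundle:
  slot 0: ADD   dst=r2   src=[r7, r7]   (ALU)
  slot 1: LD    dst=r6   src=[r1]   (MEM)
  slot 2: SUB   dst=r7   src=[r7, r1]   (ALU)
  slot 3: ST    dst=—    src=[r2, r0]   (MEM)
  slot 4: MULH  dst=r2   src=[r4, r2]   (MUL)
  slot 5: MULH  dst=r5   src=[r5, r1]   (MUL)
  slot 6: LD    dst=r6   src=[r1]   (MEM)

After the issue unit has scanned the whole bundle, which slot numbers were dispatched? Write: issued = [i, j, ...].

issued = [0, 1, 2]

(0) want 1×ALU +1rd +1wr — yes → AL2|MU2|ME1|BR1|rd3|wr2
(1) want 1×MEM +1rd +1wr — yes → AL2|MU2|ME0|BR1|rd2|wr1
(2) want 1×ALU +2rd +1wr — yes → AL1|MU2|ME0|BR1|rd0|wr0
(3) want 1×MEM +2rd +0wr — FU → AL1|MU2|ME0|BR1|rd0|wr0
(4) want 1×MUL +2rd +1wr — RD_PORT → AL1|MU2|ME0|BR1|rd0|wr0
(5) want 1×MUL +2rd +1wr — RD_PORT → AL1|MU2|ME0|BR1|rd0|wr0
(6) want 1×MEM +1rd +1wr — FU → AL1|MU2|ME0|BR1|rd0|wr0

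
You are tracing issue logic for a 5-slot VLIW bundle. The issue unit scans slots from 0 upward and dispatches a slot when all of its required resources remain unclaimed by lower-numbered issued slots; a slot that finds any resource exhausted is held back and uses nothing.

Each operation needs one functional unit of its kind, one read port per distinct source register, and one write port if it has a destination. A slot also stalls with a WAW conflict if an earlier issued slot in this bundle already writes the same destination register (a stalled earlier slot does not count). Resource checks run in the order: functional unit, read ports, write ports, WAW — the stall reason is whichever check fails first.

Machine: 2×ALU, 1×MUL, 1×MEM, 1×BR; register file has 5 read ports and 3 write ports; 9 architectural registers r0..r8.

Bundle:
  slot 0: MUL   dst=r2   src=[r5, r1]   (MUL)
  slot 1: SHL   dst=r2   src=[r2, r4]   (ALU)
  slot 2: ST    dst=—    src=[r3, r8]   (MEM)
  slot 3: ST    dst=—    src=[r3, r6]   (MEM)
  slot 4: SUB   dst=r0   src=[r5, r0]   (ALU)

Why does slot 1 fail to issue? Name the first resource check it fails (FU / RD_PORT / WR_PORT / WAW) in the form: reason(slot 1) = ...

reason(slot 1) = WAW

[0] MUL needs rd=2 wr=1: ok; after: ALU=2 MUL=0 MEM=1 BR=1, R=3, W=2
[1] ALU needs rd=2 wr=1: WAW; after: ALU=2 MUL=0 MEM=1 BR=1, R=3, W=2
[2] MEM needs rd=2 wr=0: ok; after: ALU=2 MUL=0 MEM=0 BR=1, R=1, W=2
[3] MEM needs rd=2 wr=0: FU; after: ALU=2 MUL=0 MEM=0 BR=1, R=1, W=2
[4] ALU needs rd=2 wr=1: RD_PORT; after: ALU=2 MUL=0 MEM=0 BR=1, R=1, W=2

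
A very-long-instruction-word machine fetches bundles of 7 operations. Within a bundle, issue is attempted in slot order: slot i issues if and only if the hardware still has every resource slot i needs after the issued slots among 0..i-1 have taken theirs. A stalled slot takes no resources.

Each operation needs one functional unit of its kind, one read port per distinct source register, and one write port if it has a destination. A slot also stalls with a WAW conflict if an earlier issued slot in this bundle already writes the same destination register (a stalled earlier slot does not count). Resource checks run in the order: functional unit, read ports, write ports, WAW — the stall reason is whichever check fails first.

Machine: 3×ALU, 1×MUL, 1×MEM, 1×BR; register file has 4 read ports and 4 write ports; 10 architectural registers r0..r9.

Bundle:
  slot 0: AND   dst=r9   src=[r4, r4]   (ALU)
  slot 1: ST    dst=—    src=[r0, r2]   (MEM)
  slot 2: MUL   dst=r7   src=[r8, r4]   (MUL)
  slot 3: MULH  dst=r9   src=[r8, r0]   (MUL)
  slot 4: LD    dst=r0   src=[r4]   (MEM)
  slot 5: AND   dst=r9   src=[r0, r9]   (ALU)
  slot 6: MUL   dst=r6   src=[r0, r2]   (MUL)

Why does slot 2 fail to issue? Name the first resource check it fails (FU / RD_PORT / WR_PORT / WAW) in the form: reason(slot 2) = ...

reason(slot 2) = RD_PORT

  0. ALU→r9 ⇒ go  {2A/1Mu/1Ld/1B | 3r 3w}
  1. MEM ⇒ go  {2A/1Mu/0Ld/1B | 1r 3w}
  2. MUL→r7 ⇒ no(RD_PORT)  {2A/1Mu/0Ld/1B | 1r 3w}
  3. MUL→r9 ⇒ no(RD_PORT)  {2A/1Mu/0Ld/1B | 1r 3w}
  4. MEM→r0 ⇒ no(FU)  {2A/1Mu/0Ld/1B | 1r 3w}
  5. ALU→r9 ⇒ no(RD_PORT)  {2A/1Mu/0Ld/1B | 1r 3w}
  6. MUL→r6 ⇒ no(RD_PORT)  {2A/1Mu/0Ld/1B | 1r 3w}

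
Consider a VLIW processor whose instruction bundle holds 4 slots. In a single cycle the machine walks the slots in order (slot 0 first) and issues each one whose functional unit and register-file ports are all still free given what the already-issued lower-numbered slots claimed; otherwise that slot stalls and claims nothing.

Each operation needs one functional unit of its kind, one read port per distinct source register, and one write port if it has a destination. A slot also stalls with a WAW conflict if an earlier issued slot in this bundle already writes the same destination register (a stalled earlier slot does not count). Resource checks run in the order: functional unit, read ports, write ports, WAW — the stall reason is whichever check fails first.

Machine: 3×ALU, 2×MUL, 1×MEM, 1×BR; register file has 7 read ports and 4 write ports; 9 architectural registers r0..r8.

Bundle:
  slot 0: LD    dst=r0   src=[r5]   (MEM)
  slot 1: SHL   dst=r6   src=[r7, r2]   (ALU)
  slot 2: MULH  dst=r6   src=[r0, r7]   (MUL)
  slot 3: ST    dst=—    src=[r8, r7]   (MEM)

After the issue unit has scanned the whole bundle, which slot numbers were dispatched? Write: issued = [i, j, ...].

#0 MEM src=r5 dispatched  <A:3 Mu:2 Ld:0 B:1 rd:6 wr:3>
#1 ALU src=r7,r2 dispatched  <A:2 Mu:2 Ld:0 B:1 rd:4 wr:2>
#2 MUL src=r0,r7 held:WAW  <A:2 Mu:2 Ld:0 B:1 rd:4 wr:2>
#3 MEM src=r8,r7 held:FU  <A:2 Mu:2 Ld:0 B:1 rd:4 wr:2>

issued = [0, 1]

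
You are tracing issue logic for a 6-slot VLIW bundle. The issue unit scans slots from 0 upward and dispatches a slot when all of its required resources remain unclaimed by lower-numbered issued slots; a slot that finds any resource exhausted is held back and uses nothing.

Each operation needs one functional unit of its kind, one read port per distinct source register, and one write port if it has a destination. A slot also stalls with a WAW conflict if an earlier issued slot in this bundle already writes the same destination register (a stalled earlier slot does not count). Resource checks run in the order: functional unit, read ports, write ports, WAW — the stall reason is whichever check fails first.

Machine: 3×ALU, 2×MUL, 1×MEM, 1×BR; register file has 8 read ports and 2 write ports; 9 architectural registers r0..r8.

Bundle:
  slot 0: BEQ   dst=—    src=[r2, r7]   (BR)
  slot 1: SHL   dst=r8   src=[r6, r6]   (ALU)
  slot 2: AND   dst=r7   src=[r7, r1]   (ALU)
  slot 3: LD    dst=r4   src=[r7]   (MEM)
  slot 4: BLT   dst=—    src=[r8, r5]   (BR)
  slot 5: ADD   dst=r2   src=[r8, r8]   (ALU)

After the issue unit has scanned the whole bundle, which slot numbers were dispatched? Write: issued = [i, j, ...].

issued = [0, 1, 2]

[0] BR needs rd=2 wr=0: ok; after: ALU=3 MUL=2 MEM=1 BR=0, R=6, W=2
[1] ALU needs rd=1 wr=1: ok; after: ALU=2 MUL=2 MEM=1 BR=0, R=5, W=1
[2] ALU needs rd=2 wr=1: ok; after: ALU=1 MUL=2 MEM=1 BR=0, R=3, W=0
[3] MEM needs rd=1 wr=1: WR_PORT; after: ALU=1 MUL=2 MEM=1 BR=0, R=3, W=0
[4] BR needs rd=2 wr=0: FU; after: ALU=1 MUL=2 MEM=1 BR=0, R=3, W=0
[5] ALU needs rd=1 wr=1: WR_PORT; after: ALU=1 MUL=2 MEM=1 BR=0, R=3, W=0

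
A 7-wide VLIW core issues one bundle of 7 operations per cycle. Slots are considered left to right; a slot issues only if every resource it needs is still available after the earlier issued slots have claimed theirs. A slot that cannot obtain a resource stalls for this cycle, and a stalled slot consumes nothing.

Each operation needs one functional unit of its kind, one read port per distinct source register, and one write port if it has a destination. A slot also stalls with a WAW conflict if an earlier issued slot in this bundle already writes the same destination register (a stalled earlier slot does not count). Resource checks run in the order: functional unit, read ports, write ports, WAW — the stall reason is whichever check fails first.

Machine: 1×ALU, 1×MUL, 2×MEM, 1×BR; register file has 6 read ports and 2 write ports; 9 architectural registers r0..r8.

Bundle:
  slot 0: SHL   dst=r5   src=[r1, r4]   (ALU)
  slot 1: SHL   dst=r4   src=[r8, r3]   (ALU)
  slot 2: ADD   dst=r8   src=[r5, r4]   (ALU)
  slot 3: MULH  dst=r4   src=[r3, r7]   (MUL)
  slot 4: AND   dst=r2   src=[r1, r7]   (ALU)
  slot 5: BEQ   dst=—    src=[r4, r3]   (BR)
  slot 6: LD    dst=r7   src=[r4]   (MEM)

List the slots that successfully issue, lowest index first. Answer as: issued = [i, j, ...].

  0. ALU→r5 ⇒ go  {0A/1Mu/2Ld/1B | 4r 1w}
  1. ALU→r4 ⇒ no(FU)  {0A/1Mu/2Ld/1B | 4r 1w}
  2. ALU→r8 ⇒ no(FU)  {0A/1Mu/2Ld/1B | 4r 1w}
  3. MUL→r4 ⇒ go  {0A/0Mu/2Ld/1B | 2r 0w}
  4. ALU→r2 ⇒ no(FU)  {0A/0Mu/2Ld/1B | 2r 0w}
  5. BR ⇒ go  {0A/0Mu/2Ld/0B | 0r 0w}
  6. MEM→r7 ⇒ no(RD_PORT)  {0A/0Mu/2Ld/0B | 0r 0w}

issued = [0, 3, 5]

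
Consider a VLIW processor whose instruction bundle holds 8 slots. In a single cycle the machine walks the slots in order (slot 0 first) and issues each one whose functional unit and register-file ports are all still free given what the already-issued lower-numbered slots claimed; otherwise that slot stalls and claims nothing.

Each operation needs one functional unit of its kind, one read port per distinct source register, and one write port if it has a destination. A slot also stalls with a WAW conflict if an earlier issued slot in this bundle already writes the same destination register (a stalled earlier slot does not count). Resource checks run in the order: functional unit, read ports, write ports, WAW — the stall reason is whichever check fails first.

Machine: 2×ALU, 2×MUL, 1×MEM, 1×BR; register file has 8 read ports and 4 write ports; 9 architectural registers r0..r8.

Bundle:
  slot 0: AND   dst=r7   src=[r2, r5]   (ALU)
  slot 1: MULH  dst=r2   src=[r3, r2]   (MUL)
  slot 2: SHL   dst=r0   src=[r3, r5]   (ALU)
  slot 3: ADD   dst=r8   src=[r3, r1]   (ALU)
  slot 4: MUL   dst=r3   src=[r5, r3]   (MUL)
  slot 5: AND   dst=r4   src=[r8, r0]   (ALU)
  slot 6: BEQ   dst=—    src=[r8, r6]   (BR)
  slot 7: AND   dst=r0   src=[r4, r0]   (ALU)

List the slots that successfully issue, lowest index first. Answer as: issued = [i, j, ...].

issued = [0, 1, 2, 4]

slot 0 (ALU): ISSUE — free A1,Mu2,Ld1,B1 rp6 wp3
slot 1 (MUL): ISSUE — free A1,Mu1,Ld1,B1 rp4 wp2
slot 2 (ALU): ISSUE — free A0,Mu1,Ld1,B1 rp2 wp1
slot 3 (ALU): stall FU — free A0,Mu1,Ld1,B1 rp2 wp1
slot 4 (MUL): ISSUE — free A0,Mu0,Ld1,B1 rp0 wp0
slot 5 (ALU): stall FU — free A0,Mu0,Ld1,B1 rp0 wp0
slot 6 (BR): stall RD_PORT — free A0,Mu0,Ld1,B1 rp0 wp0
slot 7 (ALU): stall FU — free A0,Mu0,Ld1,B1 rp0 wp0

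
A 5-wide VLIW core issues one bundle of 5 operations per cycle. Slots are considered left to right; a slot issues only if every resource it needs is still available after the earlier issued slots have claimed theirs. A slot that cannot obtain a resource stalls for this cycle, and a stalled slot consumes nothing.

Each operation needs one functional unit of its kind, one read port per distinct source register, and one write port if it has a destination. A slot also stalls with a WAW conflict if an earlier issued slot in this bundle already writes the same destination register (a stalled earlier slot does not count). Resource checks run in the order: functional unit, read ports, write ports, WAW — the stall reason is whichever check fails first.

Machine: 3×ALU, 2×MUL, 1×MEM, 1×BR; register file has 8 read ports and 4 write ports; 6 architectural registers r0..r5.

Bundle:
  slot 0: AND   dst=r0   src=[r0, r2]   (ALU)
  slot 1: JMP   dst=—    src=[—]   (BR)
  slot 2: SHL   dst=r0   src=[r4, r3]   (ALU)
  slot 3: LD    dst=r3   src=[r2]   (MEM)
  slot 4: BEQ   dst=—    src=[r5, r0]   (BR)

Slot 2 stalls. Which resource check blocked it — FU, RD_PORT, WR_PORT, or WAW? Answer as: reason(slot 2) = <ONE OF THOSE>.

reason(slot 2) = WAW

[0] ALU needs rd=2 wr=1: ok; after: ALU=2 MUL=2 MEM=1 BR=1, R=6, W=3
[1] BR needs rd=0 wr=0: ok; after: ALU=2 MUL=2 MEM=1 BR=0, R=6, W=3
[2] ALU needs rd=2 wr=1: WAW; after: ALU=2 MUL=2 MEM=1 BR=0, R=6, W=3
[3] MEM needs rd=1 wr=1: ok; after: ALU=2 MUL=2 MEM=0 BR=0, R=5, W=2
[4] BR needs rd=2 wr=0: FU; after: ALU=2 MUL=2 MEM=0 BR=0, R=5, W=2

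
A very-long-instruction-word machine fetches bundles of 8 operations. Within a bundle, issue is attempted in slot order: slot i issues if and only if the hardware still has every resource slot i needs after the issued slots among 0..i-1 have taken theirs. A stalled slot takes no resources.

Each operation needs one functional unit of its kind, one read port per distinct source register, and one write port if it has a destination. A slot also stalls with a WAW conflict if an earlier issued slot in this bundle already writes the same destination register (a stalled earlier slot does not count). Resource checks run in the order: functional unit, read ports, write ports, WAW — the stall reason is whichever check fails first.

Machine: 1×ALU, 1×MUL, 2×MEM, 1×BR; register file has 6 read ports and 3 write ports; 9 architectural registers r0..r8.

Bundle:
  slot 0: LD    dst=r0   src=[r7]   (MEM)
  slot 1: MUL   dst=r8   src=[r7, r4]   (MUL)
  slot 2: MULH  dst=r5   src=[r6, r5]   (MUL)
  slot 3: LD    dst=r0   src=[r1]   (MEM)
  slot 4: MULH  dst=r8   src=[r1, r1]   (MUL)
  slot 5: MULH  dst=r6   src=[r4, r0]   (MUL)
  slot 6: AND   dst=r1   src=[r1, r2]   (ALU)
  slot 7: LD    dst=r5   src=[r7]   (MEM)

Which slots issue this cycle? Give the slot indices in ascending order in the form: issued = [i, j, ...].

[0] MEM needs rd=1 wr=1: ok; after: ALU=1 MUL=1 MEM=1 BR=1, R=5, W=2
[1] MUL needs rd=2 wr=1: ok; after: ALU=1 MUL=0 MEM=1 BR=1, R=3, W=1
[2] MUL needs rd=2 wr=1: FU; after: ALU=1 MUL=0 MEM=1 BR=1, R=3, W=1
[3] MEM needs rd=1 wr=1: WAW; after: ALU=1 MUL=0 MEM=1 BR=1, R=3, W=1
[4] MUL needs rd=1 wr=1: FU; after: ALU=1 MUL=0 MEM=1 BR=1, R=3, W=1
[5] MUL needs rd=2 wr=1: FU; after: ALU=1 MUL=0 MEM=1 BR=1, R=3, W=1
[6] ALU needs rd=2 wr=1: ok; after: ALU=0 MUL=0 MEM=1 BR=1, R=1, W=0
[7] MEM needs rd=1 wr=1: WR_PORT; after: ALU=0 MUL=0 MEM=1 BR=1, R=1, W=0

issued = [0, 1, 6]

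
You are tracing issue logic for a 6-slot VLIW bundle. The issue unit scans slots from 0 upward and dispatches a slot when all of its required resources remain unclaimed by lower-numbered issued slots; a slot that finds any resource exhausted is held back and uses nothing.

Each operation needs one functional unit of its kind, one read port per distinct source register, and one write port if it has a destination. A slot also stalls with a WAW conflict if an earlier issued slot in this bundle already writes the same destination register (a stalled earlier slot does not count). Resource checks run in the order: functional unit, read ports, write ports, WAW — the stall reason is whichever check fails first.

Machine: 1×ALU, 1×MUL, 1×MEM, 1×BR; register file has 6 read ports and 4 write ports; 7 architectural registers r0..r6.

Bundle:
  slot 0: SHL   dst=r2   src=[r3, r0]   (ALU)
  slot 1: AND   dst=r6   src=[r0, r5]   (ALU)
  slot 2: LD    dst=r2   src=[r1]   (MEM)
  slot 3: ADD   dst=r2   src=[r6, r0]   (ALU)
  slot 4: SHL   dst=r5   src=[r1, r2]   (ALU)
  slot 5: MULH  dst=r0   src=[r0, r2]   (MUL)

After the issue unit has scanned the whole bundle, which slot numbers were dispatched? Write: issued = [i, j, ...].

[0] ALU needs rd=2 wr=1: ok; after: ALU=0 MUL=1 MEM=1 BR=1, R=4, W=3
[1] ALU needs rd=2 wr=1: FU; after: ALU=0 MUL=1 MEM=1 BR=1, R=4, W=3
[2] MEM needs rd=1 wr=1: WAW; after: ALU=0 MUL=1 MEM=1 BR=1, R=4, W=3
[3] ALU needs rd=2 wr=1: FU; after: ALU=0 MUL=1 MEM=1 BR=1, R=4, W=3
[4] ALU needs rd=2 wr=1: FU; after: ALU=0 MUL=1 MEM=1 BR=1, R=4, W=3
[5] MUL needs rd=2 wr=1: ok; after: ALU=0 MUL=0 MEM=1 BR=1, R=2, W=2

issued = [0, 5]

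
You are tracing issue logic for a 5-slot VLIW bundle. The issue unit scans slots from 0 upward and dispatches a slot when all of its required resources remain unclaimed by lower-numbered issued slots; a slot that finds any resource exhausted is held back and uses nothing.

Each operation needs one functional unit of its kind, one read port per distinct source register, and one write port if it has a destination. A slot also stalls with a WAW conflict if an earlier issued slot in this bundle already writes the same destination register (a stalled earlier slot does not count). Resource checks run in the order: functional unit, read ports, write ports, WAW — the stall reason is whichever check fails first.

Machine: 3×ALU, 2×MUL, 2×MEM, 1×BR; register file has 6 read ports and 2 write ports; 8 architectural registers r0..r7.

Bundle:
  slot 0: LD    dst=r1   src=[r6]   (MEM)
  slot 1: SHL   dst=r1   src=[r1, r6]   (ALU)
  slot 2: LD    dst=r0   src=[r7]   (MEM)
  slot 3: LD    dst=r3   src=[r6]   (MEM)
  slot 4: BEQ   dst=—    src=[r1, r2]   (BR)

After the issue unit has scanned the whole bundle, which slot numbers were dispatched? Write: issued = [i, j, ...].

slot 0 (MEM): ISSUE — free A3,Mu2,Ld1,B1 rp5 wp1
slot 1 (ALU): stall WAW — free A3,Mu2,Ld1,B1 rp5 wp1
slot 2 (MEM): ISSUE — free A3,Mu2,Ld0,B1 rp4 wp0
slot 3 (MEM): stall FU — free A3,Mu2,Ld0,B1 rp4 wp0
slot 4 (BR): ISSUE — free A3,Mu2,Ld0,B0 rp2 wp0

issued = [0, 2, 4]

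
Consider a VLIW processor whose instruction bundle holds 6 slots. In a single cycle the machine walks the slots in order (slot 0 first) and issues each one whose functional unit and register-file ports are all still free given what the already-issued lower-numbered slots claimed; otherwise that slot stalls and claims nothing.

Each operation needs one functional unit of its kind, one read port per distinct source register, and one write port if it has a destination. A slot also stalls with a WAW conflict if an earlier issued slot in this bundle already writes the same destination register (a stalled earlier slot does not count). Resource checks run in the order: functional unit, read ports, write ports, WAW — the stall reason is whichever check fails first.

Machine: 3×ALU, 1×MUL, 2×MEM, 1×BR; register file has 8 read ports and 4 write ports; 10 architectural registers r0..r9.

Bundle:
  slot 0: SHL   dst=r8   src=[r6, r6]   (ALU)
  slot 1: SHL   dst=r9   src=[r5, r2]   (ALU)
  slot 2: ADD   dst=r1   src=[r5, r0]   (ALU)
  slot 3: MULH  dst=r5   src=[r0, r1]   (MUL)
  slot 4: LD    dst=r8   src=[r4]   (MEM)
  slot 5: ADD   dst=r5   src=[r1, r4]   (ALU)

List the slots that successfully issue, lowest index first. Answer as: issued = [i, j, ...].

issued = [0, 1, 2, 3]

[0] ALU needs rd=1 wr=1: ok; after: ALU=2 MUL=1 MEM=2 BR=1, R=7, W=3
[1] ALU needs rd=2 wr=1: ok; after: ALU=1 MUL=1 MEM=2 BR=1, R=5, W=2
[2] ALU needs rd=2 wr=1: ok; after: ALU=0 MUL=1 MEM=2 BR=1, R=3, W=1
[3] MUL needs rd=2 wr=1: ok; after: ALU=0 MUL=0 MEM=2 BR=1, R=1, W=0
[4] MEM needs rd=1 wr=1: WR_PORT; after: ALU=0 MUL=0 MEM=2 BR=1, R=1, W=0
[5] ALU needs rd=2 wr=1: FU; after: ALU=0 MUL=0 MEM=2 BR=1, R=1, W=0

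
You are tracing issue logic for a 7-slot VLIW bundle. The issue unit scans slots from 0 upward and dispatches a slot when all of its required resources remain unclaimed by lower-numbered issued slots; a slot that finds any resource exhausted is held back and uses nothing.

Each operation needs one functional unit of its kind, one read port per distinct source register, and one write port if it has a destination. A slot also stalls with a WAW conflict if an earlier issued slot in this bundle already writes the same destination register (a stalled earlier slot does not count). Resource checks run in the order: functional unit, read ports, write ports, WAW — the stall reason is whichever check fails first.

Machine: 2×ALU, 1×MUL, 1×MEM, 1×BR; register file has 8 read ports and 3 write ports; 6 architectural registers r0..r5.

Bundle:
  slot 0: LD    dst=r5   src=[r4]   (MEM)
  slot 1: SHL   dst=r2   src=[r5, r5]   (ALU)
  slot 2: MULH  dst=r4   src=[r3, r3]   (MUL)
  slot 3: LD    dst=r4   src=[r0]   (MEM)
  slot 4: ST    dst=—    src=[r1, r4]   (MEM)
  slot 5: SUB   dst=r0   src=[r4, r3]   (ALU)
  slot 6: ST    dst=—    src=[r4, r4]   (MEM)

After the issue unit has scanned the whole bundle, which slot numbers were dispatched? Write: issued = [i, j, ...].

issued = [0, 1, 2]

  0. MEM→r5 ⇒ go  {2A/1Mu/0Ld/1B | 7r 2w}
  1. ALU→r2 ⇒ go  {1A/1Mu/0Ld/1B | 6r 1w}
  2. MUL→r4 ⇒ go  {1A/0Mu/0Ld/1B | 5r 0w}
  3. MEM→r4 ⇒ no(FU)  {1A/0Mu/0Ld/1B | 5r 0w}
  4. MEM ⇒ no(FU)  {1A/0Mu/0Ld/1B | 5r 0w}
  5. ALU→r0 ⇒ no(WR_PORT)  {1A/0Mu/0Ld/1B | 5r 0w}
  6. MEM ⇒ no(FU)  {1A/0Mu/0Ld/1B | 5r 0w}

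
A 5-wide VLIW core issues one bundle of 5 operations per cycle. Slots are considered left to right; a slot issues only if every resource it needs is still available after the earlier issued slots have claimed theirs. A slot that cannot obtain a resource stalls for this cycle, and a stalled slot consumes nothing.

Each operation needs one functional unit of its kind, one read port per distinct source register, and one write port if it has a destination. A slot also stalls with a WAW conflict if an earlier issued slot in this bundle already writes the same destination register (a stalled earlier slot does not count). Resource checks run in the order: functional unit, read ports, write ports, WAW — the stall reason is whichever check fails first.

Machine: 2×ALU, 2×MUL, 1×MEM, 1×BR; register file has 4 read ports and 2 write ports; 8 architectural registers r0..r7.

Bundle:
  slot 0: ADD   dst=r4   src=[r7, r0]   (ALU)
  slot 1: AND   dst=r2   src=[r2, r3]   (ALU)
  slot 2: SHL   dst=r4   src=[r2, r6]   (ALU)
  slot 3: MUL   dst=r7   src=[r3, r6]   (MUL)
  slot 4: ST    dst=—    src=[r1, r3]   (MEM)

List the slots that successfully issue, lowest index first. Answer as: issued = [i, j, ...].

issued = [0, 1]

[0] ALU needs rd=2 wr=1: ok; after: ALU=1 MUL=2 MEM=1 BR=1, R=2, W=1
[1] ALU needs rd=2 wr=1: ok; after: ALU=0 MUL=2 MEM=1 BR=1, R=0, W=0
[2] ALU needs rd=2 wr=1: FU; after: ALU=0 MUL=2 MEM=1 BR=1, R=0, W=0
[3] MUL needs rd=2 wr=1: RD_PORT; after: ALU=0 MUL=2 MEM=1 BR=1, R=0, W=0
[4] MEM needs rd=2 wr=0: RD_PORT; after: ALU=0 MUL=2 MEM=1 BR=1, R=0, W=0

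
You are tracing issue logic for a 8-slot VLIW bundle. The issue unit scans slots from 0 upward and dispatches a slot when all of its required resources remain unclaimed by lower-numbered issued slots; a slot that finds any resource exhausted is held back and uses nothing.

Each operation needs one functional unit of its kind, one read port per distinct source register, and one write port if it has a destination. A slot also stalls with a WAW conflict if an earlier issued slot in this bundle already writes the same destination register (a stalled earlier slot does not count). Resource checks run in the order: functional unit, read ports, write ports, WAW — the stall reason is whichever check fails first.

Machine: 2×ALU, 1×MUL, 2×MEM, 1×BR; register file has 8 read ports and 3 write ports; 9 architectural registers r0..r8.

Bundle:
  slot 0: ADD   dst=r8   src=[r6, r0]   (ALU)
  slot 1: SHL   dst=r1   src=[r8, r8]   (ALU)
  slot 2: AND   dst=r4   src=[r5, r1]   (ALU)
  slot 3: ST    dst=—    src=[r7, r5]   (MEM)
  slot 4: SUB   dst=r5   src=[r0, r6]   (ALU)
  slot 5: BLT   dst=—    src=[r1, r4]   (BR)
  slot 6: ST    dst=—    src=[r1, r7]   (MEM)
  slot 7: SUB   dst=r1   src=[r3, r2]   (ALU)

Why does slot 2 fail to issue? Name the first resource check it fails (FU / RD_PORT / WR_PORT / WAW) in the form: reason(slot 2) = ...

slot 0 (ALU): ISSUE — free A1,Mu1,Ld2,B1 rp6 wp2
slot 1 (ALU): ISSUE — free A0,Mu1,Ld2,B1 rp5 wp1
slot 2 (ALU): stall FU — free A0,Mu1,Ld2,B1 rp5 wp1
slot 3 (MEM): ISSUE — free A0,Mu1,Ld1,B1 rp3 wp1
slot 4 (ALU): stall FU — free A0,Mu1,Ld1,B1 rp3 wp1
slot 5 (BR): ISSUE — free A0,Mu1,Ld1,B0 rp1 wp1
slot 6 (MEM): stall RD_PORT — free A0,Mu1,Ld1,B0 rp1 wp1
slot 7 (ALU): stall FU — free A0,Mu1,Ld1,B0 rp1 wp1

reason(slot 2) = FU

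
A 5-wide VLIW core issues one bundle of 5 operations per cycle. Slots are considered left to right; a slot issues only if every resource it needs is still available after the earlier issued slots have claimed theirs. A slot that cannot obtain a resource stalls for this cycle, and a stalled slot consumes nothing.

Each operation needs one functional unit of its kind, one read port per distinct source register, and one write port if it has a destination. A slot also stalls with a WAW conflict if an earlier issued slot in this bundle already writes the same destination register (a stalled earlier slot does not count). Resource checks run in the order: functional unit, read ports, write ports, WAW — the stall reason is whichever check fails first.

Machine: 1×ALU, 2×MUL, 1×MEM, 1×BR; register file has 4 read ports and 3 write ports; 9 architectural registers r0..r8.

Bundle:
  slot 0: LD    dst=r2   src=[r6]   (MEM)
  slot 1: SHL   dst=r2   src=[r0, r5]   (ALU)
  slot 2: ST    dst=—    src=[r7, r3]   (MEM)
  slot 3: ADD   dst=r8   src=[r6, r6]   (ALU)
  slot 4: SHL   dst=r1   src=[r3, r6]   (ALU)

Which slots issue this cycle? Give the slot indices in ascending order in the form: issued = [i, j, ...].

#0 MEM src=r6 dispatched  <A:1 Mu:2 Ld:0 B:1 rd:3 wr:2>
#1 ALU src=r0,r5 held:WAW  <A:1 Mu:2 Ld:0 B:1 rd:3 wr:2>
#2 MEM src=r7,r3 held:FU  <A:1 Mu:2 Ld:0 B:1 rd:3 wr:2>
#3 ALU src=r6,r6 dispatched  <A:0 Mu:2 Ld:0 B:1 rd:2 wr:1>
#4 ALU src=r3,r6 held:FU  <A:0 Mu:2 Ld:0 B:1 rd:2 wr:1>

issued = [0, 3]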